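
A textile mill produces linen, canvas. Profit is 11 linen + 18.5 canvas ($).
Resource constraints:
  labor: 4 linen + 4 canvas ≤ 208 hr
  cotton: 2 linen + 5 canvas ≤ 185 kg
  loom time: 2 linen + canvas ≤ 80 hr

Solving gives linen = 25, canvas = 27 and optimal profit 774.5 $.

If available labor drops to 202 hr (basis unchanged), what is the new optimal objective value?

765.5

Binding: labor and cotton. Non-binding: loom time (3 unused).
Since loom time is not tight, its dual is 0.
The binding rows give the dual system: 4·y_labor + 2·y_cotton = 11 and 4·y_labor + 5·y_cotton = 18.5.
This yields shadow prices y_labor = 1.5, y_cotton = 2.5.
Δz = y_labor·Δb = 1.5 × (-6) = -9, so new z* = 774.5 − 9 = 765.5.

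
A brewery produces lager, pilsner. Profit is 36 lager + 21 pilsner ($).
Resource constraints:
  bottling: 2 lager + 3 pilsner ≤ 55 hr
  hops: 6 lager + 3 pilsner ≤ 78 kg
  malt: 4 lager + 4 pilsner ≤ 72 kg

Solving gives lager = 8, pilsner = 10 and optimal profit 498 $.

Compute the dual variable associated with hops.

Binding: hops and malt. Non-binding: bottling (9 unused).
Since bottling is not tight, its dual is 0.
The binding rows give the dual system: 6·y_hops + 4·y_malt = 36 and 3·y_hops + 4·y_malt = 21.
This yields shadow prices y_hops = 5, y_malt = 1.5.
Shadow price of hops = 5.

5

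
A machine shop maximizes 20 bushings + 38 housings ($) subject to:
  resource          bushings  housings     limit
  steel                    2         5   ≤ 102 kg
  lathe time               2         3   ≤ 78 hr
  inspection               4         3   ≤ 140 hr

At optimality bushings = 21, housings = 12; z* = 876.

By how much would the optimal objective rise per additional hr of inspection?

Check each constraint at x*: steel 102/102 (tight); lathe time 78/78 (tight); inspection 120/140 (slack 20).
Slack constraints have shadow price 0 (complementary slackness).
From A_Bᵀ y = c: 2·y_steel + 2·y_lathe time = 20; 5·y_steel + 3·y_lathe time = 38.
Solving: y_steel = 4, y_lathe time = 6.
Shadow price of inspection = 0.

0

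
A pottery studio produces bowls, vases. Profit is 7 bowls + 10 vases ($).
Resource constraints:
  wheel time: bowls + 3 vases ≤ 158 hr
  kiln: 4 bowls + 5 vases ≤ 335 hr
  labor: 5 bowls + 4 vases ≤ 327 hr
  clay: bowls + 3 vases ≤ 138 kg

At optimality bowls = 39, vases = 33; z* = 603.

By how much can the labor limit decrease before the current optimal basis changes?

143

Binding constraints: labor, clay. The basis is B = [[5,4],[1,3]] with det 11.
Per unit decrease in labor, x* moves by d = (-0.2727, 0.0909).
The basis stays optimal until bowls reaches 0; allowable decrease = 143 hr.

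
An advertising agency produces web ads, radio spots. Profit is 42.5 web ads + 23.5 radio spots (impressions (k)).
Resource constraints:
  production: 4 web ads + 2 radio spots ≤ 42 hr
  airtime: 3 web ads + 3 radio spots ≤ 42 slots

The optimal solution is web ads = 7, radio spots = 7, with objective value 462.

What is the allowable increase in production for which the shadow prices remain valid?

14

Binding constraints: production, airtime. The basis is B = [[4,2],[3,3]] with det 6.
Per unit increase in production, x* moves by d = (0.5, -0.5).
The basis stays optimal until radio spots reaches 0; allowable increase = 14 hr.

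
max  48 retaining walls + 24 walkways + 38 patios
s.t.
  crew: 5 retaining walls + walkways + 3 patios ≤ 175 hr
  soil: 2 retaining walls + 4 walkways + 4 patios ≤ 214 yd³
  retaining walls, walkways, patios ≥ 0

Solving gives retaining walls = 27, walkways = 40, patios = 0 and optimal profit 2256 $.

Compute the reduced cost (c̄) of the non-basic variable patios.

Both crew and soil are binding at x*.
From A_Bᵀ y = c: 5·y_crew + 2·y_soil = 48; 1·y_crew + 4·y_soil = 24.
Solving: y_crew = 8, y_soil = 4.
Reduced cost of patios: c₃ − yᵀa₃ = 38 − (8·3 + 4·4) = 38 − 40 = -2.

-2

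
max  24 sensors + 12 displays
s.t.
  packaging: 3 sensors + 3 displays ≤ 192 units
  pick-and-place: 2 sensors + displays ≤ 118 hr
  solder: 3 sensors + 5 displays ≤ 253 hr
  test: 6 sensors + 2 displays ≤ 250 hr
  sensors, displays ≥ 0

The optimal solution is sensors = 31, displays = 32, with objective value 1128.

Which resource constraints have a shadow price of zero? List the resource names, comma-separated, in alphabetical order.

packaging, pick-and-place

packaging: 189/192 (slack 3)
pick-and-place: 94/118 (slack 24)
solder: 253/253 (binding)
test: 250/250 (binding)
By complementary slackness, a constraint with positive slack has shadow price 0 → packaging, pick-and-place.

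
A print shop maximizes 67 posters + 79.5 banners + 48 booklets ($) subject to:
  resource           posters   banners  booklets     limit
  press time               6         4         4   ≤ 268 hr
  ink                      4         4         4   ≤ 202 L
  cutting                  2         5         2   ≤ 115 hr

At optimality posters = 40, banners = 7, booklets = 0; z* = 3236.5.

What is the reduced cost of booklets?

Check each constraint at x*: press time 268/268 (tight); ink 188/202 (slack 14); cutting 115/115 (tight).
By complementary slackness, y = 0 for the non-binding constraint.
The binding rows give the dual system: 6·y_press time + 2·y_cutting = 67 and 4·y_press time + 5·y_cutting = 79.5.
→ y_press time = 8 and y_cutting = 9.5.
Reduced cost of booklets: c₃ − yᵀa₃ = 48 − (8·4 + 9.5·2) = 48 − 51 = -3.

-3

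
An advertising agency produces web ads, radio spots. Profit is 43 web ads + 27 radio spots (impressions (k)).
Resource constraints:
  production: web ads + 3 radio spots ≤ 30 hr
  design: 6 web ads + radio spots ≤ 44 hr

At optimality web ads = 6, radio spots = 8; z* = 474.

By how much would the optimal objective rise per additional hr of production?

7

Check each constraint at x*: production 30/30 (tight); design 44/44 (tight).
From A_Bᵀ y = c: 1·y_production + 6·y_design = 43; 3·y_production + 1·y_design = 27.
→ y_production = 7 and y_design = 6.
Shadow price of production = 7.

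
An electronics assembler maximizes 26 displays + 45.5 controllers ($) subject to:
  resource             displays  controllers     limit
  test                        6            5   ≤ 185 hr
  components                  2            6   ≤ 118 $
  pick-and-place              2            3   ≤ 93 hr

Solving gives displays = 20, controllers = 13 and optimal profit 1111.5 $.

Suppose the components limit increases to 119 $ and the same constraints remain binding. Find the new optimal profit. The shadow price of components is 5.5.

1117

Δb = 1, so new z* = 1111.5 + (5.5)·(1) = 1111.5 + 5.5 = 1117.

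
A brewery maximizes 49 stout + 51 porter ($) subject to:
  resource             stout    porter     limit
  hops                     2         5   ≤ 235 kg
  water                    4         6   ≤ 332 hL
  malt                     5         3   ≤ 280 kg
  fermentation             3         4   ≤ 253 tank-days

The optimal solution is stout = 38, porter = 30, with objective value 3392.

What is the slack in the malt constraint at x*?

malt used = 5·38 + 3·30 = 280; slack = 280 − 280 = 0.

0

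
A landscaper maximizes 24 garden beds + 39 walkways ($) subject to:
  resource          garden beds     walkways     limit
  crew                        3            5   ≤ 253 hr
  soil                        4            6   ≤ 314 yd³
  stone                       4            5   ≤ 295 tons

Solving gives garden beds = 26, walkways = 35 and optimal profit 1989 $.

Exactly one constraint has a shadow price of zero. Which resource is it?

stone

crew: 253/253 (binding)
soil: 314/314 (binding)
stone: 279/295 (slack 16)
By complementary slackness, a constraint with positive slack has shadow price 0 → stone.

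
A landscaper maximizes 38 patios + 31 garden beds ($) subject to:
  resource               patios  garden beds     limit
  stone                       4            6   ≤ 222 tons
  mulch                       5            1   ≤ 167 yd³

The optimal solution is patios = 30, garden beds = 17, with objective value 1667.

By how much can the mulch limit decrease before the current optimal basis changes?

130

Binding constraints: stone, mulch. The basis is B = [[4,6],[5,1]] with det -26.
Per unit decrease in mulch, x* moves by d = (-0.2308, 0.1538).
The basis stays optimal until patios reaches 0; allowable decrease = 130 yd³.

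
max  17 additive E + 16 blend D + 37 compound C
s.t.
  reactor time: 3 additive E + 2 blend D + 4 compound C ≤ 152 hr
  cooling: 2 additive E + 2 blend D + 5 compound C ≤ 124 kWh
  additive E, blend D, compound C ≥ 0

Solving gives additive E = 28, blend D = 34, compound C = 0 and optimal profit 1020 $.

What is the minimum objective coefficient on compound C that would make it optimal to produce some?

Both reactor time and cooling are binding at x*.
Dual feasibility on the basic columns requires 3·y_reactor time + 2·y_cooling = 17, 2·y_reactor time + 2·y_cooling = 16.
Solving: y_reactor time = 1, y_cooling = 7.
compound C enters the basis when its profit ≥ yᵀa₃ = 1·4 + 7·5 = 39.

39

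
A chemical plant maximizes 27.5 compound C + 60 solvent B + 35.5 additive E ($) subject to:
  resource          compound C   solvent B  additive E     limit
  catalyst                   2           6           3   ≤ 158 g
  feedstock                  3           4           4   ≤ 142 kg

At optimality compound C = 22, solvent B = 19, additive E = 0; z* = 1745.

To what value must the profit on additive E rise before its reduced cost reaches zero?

39

Check each constraint at x*: catalyst 158/158 (tight); feedstock 142/142 (tight).
The binding rows give the dual system: 2·y_catalyst + 3·y_feedstock = 27.5 and 6·y_catalyst + 4·y_feedstock = 60.
→ y_catalyst = 7 and y_feedstock = 4.5.
additive E enters the basis when its profit ≥ yᵀa₃ = 7·3 + 4.5·4 = 39.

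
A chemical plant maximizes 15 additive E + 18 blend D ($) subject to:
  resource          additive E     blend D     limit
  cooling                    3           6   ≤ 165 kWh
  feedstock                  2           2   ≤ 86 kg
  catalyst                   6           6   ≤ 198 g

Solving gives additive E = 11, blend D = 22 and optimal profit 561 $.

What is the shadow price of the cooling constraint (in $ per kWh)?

1

Binding: cooling and catalyst. Non-binding: feedstock (20 unused).
Since feedstock is not tight, its dual is 0.
The binding rows give the dual system: 3·y_cooling + 6·y_catalyst = 15 and 6·y_cooling + 6·y_catalyst = 18.
→ y_cooling = 1 and y_catalyst = 2.
Shadow price of cooling = 1.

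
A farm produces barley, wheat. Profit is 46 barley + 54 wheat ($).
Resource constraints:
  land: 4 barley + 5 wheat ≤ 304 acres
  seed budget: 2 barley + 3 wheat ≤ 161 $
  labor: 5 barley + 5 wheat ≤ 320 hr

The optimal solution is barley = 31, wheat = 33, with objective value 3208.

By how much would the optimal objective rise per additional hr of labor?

6

At the optimum: land uses 289 of 304 (slack = 15); seed budget uses 161 of 161 (binding); labor uses 320 of 320 (binding).
Slack constraints have shadow price 0 (complementary slackness).
Dual feasibility on the basic columns requires 2·y_seed budget + 5·y_labor = 46, 3·y_seed budget + 5·y_labor = 54.
Solving: y_seed budget = 8, y_labor = 6.
Shadow price of labor = 6.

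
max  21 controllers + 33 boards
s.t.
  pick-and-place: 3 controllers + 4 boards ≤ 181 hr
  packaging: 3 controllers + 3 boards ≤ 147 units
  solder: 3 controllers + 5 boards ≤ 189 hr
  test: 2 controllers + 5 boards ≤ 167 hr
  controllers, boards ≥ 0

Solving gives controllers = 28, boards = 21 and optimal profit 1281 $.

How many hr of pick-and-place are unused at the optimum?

pick-and-place used = 3·28 + 4·21 = 168; slack = 181 − 168 = 13.

13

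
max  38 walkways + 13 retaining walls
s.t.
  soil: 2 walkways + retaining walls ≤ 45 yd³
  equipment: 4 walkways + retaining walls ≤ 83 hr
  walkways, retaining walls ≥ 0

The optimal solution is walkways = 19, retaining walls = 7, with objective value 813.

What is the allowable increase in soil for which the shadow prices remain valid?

38

Binding constraints: soil, equipment. The basis is B = [[2,1],[4,1]] with det -2.
Per unit increase in soil, x* moves by d = (-0.5, 2).
The basis stays optimal until walkways reaches 0; allowable increase = 38 yd³.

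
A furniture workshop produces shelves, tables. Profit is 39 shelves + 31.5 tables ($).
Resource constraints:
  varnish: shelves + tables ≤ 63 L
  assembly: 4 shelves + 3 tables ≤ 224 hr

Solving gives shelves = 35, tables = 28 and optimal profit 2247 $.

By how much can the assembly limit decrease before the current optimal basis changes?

Binding constraints: varnish, assembly. The basis is B = [[1,1],[4,3]] with det -1.
Per unit decrease in assembly, x* moves by d = (-1, 1).
The basis stays optimal until shelves reaches 0; allowable decrease = 35 hr.

35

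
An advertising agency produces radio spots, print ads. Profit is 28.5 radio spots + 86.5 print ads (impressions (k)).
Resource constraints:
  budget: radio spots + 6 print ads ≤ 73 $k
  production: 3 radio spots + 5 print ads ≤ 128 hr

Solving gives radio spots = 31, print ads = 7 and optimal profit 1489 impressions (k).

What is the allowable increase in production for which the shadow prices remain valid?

91

Binding constraints: budget, production. The basis is B = [[1,6],[3,5]] with det -13.
Per unit increase in production, x* moves by d = (0.4615, -0.0769).
The basis stays optimal until print ads reaches 0; allowable increase = 91 hr.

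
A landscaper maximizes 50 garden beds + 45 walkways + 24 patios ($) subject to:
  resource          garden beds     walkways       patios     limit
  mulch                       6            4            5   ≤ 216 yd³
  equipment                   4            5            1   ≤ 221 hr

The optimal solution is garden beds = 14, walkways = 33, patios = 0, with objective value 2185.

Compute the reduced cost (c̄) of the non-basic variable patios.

At the optimum: mulch uses 216 of 216 (binding); equipment uses 221 of 221 (binding).
From A_Bᵀ y = c: 6·y_mulch + 4·y_equipment = 50; 4·y_mulch + 5·y_equipment = 45.
Solving: y_mulch = 5, y_equipment = 5.
Reduced cost of patios: c₃ − yᵀa₃ = 24 − (5·5 + 5·1) = 24 − 30 = -6.

-6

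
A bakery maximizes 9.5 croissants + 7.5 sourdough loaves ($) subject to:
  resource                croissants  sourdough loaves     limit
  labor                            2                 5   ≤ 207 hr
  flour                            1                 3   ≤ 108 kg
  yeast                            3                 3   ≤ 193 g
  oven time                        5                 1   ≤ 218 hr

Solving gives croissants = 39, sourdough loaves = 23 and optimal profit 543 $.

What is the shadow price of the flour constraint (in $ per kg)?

2

Check each constraint at x*: labor 193/207 (slack 14); flour 108/108 (tight); yeast 186/193 (slack 7); oven time 218/218 (tight).
Slack constraints have shadow price 0 (complementary slackness).
The binding rows give the dual system: 1·y_flour + 5·y_oven time = 9.5 and 3·y_flour + 1·y_oven time = 7.5.
→ y_flour = 2 and y_oven time = 1.5.
Shadow price of flour = 2.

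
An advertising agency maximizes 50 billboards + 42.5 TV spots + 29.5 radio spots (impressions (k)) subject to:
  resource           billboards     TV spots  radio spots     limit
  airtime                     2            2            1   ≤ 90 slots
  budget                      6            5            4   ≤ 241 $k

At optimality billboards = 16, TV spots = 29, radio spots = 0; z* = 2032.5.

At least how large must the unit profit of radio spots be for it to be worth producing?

32.5

At the optimum: airtime uses 90 of 90 (binding); budget uses 241 of 241 (binding).
Dual feasibility on the basic columns requires 2·y_airtime + 6·y_budget = 50, 2·y_airtime + 5·y_budget = 42.5.
This yields shadow prices y_airtime = 2.5, y_budget = 7.5.
radio spots enters the basis when its profit ≥ yᵀa₃ = 2.5·1 + 7.5·4 = 32.5.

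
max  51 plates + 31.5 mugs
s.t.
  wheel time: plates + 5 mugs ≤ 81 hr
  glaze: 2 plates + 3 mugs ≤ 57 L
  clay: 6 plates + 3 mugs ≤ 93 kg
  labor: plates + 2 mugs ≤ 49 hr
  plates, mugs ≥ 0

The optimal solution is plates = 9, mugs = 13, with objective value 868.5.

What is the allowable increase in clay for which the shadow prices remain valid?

Binding constraints: glaze, clay. The basis is B = [[2,3],[6,3]] with det -12.
Per unit increase in clay, x* moves by d = (0.25, -0.1667).
The basis stays optimal until mugs reaches 0; allowable increase = 78 kg.

78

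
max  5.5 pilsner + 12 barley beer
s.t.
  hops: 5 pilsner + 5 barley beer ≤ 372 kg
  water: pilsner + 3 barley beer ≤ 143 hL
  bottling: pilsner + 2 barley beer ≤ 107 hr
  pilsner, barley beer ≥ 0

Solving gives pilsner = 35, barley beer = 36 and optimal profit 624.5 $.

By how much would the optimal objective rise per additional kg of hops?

Check each constraint at x*: hops 355/372 (slack 17); water 143/143 (tight); bottling 107/107 (tight).
By complementary slackness, y = 0 for the non-binding constraint.
From A_Bᵀ y = c: 1·y_water + 1·y_bottling = 5.5; 3·y_water + 2·y_bottling = 12.
Solving: y_water = 1, y_bottling = 4.5.
Shadow price of hops = 0.

0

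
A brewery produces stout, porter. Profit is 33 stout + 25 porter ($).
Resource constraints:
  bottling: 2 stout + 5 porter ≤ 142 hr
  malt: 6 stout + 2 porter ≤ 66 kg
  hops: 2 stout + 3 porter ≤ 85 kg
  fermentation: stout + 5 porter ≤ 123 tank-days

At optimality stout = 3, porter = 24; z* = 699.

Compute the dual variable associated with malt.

5

At the optimum: bottling uses 126 of 142 (slack = 16); malt uses 66 of 66 (binding); hops uses 78 of 85 (slack = 7); fermentation uses 123 of 123 (binding).
By complementary slackness, y = 0 for the non-binding constraints.
Dual feasibility on the basic columns requires 6·y_malt + 1·y_fermentation = 33, 2·y_malt + 5·y_fermentation = 25.
→ y_malt = 5 and y_fermentation = 3.
Shadow price of malt = 5.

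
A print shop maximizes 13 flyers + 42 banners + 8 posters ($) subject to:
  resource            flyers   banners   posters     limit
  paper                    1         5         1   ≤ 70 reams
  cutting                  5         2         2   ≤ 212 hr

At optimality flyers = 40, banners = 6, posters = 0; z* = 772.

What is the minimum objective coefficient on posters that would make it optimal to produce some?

At the optimum: paper uses 70 of 70 (binding); cutting uses 212 of 212 (binding).
The binding rows give the dual system: 1·y_paper + 5·y_cutting = 13 and 5·y_paper + 2·y_cutting = 42.
This yields shadow prices y_paper = 8, y_cutting = 1.
posters enters the basis when its profit ≥ yᵀa₃ = 8·1 + 1·2 = 10.

10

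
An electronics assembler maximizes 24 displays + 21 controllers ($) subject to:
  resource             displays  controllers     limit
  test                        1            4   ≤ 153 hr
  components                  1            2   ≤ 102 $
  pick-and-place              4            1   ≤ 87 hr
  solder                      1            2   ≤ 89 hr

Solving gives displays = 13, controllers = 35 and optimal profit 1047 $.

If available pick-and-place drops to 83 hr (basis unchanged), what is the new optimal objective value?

Check each constraint at x*: test 153/153 (tight); components 83/102 (slack 19); pick-and-place 87/87 (tight); solder 83/89 (slack 6).
Since components, solder are not tight, their duals are 0.
Dual feasibility on the basic columns requires 1·y_test + 4·y_pick-and-place = 24, 4·y_test + 1·y_pick-and-place = 21.
Solving: y_test = 4, y_pick-and-place = 5.
Δz = y_pick-and-place·Δb = 5 × (-4) = -20, so new z* = 1047 − 20 = 1027.

1027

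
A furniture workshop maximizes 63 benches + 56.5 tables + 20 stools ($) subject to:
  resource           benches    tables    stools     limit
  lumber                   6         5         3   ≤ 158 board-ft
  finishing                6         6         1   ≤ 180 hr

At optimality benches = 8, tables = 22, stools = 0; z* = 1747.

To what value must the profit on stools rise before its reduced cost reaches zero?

At the optimum: lumber uses 158 of 158 (binding); finishing uses 180 of 180 (binding).
From A_Bᵀ y = c: 6·y_lumber + 6·y_finishing = 63; 5·y_lumber + 6·y_finishing = 56.5.
→ y_lumber = 6.5 and y_finishing = 4.
stools enters the basis when its profit ≥ yᵀa₃ = 6.5·3 + 4·1 = 23.5.

23.5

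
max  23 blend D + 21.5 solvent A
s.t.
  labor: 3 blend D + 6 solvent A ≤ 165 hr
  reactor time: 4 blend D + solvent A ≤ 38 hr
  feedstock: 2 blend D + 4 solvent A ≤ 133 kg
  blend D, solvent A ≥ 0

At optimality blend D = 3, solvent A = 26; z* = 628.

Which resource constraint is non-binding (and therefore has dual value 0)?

labor: 165/165 (binding)
reactor time: 38/38 (binding)
feedstock: 110/133 (slack 23)
By complementary slackness, a constraint with positive slack has shadow price 0 → feedstock.

feedstock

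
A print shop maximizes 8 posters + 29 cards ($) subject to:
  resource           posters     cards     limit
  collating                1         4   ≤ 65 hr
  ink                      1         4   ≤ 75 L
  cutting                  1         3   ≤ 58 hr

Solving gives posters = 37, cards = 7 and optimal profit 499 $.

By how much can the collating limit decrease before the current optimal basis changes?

Binding constraints: collating, cutting. The basis is B = [[1,4],[1,3]] with det -1.
Per unit decrease in collating, x* moves by d = (3, -1).
The basis stays optimal until cards reaches 0; allowable decrease = 7 hr.

7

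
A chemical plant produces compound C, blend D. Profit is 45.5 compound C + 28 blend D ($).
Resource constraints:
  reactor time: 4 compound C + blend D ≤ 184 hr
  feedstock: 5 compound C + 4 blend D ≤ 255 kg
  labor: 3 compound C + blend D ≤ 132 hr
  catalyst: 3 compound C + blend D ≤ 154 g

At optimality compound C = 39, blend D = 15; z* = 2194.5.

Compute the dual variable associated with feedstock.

5.5

Check each constraint at x*: reactor time 171/184 (slack 13); feedstock 255/255 (tight); labor 132/132 (tight); catalyst 132/154 (slack 22).
Since reactor time, catalyst are not tight, their duals are 0.
Dual feasibility on the basic columns requires 5·y_feedstock + 3·y_labor = 45.5, 4·y_feedstock + 1·y_labor = 28.
Solving: y_feedstock = 5.5, y_labor = 6.
Shadow price of feedstock = 5.5.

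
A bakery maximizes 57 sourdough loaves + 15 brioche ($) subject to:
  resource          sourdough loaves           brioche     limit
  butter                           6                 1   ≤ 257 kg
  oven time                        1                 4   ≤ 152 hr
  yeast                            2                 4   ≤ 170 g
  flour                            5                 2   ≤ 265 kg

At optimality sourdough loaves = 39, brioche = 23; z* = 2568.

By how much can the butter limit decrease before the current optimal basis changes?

Binding constraints: butter, yeast. The basis is B = [[6,1],[2,4]] with det 22.
Per unit decrease in butter, x* moves by d = (-0.1818, 0.0909).
The basis stays optimal until oven time becomes binding; allowable decrease = 115.5 kg.

115.5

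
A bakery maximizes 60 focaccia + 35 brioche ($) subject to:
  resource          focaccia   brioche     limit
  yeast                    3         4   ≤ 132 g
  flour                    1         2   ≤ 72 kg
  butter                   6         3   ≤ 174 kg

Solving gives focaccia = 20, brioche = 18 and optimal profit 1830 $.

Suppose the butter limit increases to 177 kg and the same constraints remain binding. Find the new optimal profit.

At the optimum: yeast uses 132 of 132 (binding); flour uses 56 of 72 (slack = 16); butter uses 174 of 174 (binding).
Since flour is not tight, its dual is 0.
The binding rows give the dual system: 3·y_yeast + 6·y_butter = 60 and 4·y_yeast + 3·y_butter = 35.
This yields shadow prices y_yeast = 2, y_butter = 9.
Δz = y_butter·Δb = 9 × (3) = 27, so new z* = 1830 + 27 = 1857.

1857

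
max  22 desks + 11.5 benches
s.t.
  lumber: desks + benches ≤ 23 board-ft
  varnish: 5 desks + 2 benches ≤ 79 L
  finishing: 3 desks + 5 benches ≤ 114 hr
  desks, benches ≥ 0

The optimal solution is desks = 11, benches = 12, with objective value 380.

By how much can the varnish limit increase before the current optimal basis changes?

Binding constraints: lumber, varnish. The basis is B = [[1,1],[5,2]] with det -3.
Per unit increase in varnish, x* moves by d = (0.3333, -0.3333).
The basis stays optimal until benches reaches 0; allowable increase = 36 L.

36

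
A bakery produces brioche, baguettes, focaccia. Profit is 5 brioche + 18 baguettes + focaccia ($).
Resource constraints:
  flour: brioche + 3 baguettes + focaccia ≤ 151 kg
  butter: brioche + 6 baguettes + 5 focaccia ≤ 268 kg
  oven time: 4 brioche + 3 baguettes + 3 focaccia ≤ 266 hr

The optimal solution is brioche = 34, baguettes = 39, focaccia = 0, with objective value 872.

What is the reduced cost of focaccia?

Binding: flour and butter. Non-binding: oven time (13 unused).
Since oven time is not tight, its dual is 0.
From A_Bᵀ y = c: 1·y_flour + 1·y_butter = 5; 3·y_flour + 6·y_butter = 18.
Solving: y_flour = 4, y_butter = 1.
Reduced cost of focaccia: c₃ − yᵀa₃ = 1 − (4·1 + 1·5) = 1 − 9 = -8.

-8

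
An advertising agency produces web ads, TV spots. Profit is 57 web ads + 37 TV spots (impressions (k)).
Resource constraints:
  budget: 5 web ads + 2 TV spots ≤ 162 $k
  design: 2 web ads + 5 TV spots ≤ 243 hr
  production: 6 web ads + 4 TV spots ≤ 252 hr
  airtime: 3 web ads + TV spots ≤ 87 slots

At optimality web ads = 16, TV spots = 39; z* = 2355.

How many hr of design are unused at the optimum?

design used = 2·16 + 5·39 = 227; slack = 243 − 227 = 16.

16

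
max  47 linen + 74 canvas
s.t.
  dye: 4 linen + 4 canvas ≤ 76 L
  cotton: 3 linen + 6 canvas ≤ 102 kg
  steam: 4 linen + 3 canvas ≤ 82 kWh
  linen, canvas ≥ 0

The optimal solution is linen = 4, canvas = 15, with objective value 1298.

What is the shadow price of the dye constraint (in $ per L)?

5

Binding: dye and cotton. Non-binding: steam (21 unused).
Slack constraints have shadow price 0 (complementary slackness).
Dual feasibility on the basic columns requires 4·y_dye + 3·y_cotton = 47, 4·y_dye + 6·y_cotton = 74.
Solving: y_dye = 5, y_cotton = 9.
Shadow price of dye = 5.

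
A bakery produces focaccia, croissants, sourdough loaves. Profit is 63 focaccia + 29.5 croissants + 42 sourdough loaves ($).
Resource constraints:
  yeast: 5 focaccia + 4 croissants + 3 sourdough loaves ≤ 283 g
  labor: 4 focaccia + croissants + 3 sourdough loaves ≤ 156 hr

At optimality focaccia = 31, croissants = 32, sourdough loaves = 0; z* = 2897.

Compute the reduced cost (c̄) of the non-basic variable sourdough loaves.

-1.5

At the optimum: yeast uses 283 of 283 (binding); labor uses 156 of 156 (binding).
From A_Bᵀ y = c: 5·y_yeast + 4·y_labor = 63; 4·y_yeast + 1·y_labor = 29.5.
Solving: y_yeast = 5, y_labor = 9.5.
Reduced cost of sourdough loaves: c₃ − yᵀa₃ = 42 − (5·3 + 9.5·3) = 42 − 43.5 = -1.5.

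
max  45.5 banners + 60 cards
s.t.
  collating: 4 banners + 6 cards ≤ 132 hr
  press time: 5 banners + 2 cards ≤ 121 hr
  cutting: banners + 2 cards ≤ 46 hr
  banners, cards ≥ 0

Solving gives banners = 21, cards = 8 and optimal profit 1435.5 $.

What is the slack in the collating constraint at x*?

0

collating used = 4·21 + 6·8 = 132; slack = 132 − 132 = 0.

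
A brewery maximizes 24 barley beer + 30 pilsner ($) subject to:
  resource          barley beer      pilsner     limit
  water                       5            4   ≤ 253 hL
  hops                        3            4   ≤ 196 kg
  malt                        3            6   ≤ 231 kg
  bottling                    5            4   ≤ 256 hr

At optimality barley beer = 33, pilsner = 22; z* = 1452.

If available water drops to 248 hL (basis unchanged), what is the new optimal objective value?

At the optimum: water uses 253 of 253 (binding); hops uses 187 of 196 (slack = 9); malt uses 231 of 231 (binding); bottling uses 253 of 256 (slack = 3).
Slack constraints have shadow price 0 (complementary slackness).
The binding rows give the dual system: 5·y_water + 3·y_malt = 24 and 4·y_water + 6·y_malt = 30.
Solving: y_water = 3, y_malt = 3.
Δz = y_water·Δb = 3 × (-5) = -15, so new z* = 1452 − 15 = 1437.

1437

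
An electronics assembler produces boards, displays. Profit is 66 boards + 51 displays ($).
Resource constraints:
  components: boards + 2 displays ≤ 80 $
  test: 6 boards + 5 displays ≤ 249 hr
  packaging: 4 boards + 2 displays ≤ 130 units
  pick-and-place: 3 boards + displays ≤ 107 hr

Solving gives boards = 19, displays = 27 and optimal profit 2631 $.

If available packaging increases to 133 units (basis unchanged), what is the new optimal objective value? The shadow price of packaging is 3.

Δb = 3, so new z* = 2631 + (3)·(3) = 2631 + 9 = 2640.

2640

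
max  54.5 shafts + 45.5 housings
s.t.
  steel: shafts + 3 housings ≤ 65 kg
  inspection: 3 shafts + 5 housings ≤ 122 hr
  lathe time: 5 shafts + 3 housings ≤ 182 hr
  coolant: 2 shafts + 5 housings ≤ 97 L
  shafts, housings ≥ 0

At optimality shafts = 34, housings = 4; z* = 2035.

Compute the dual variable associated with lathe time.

At the optimum: steel uses 46 of 65 (slack = 19); inspection uses 122 of 122 (binding); lathe time uses 182 of 182 (binding); coolant uses 88 of 97 (slack = 9).
By complementary slackness, y = 0 for the non-binding constraints.
The binding rows give the dual system: 3·y_inspection + 5·y_lathe time = 54.5 and 5·y_inspection + 3·y_lathe time = 45.5.
This yields shadow prices y_inspection = 4, y_lathe time = 8.5.
Shadow price of lathe time = 8.5.

8.5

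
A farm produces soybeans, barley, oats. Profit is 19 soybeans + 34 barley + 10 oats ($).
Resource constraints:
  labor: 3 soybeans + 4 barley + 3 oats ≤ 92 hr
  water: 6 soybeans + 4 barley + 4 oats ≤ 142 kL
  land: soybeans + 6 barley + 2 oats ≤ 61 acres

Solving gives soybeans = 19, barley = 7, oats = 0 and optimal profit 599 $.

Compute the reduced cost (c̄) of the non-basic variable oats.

Check each constraint at x*: labor 85/92 (slack 7); water 142/142 (tight); land 61/61 (tight).
By complementary slackness, y = 0 for the non-binding constraint.
Dual feasibility on the basic columns requires 6·y_water + 1·y_land = 19, 4·y_water + 6·y_land = 34.
This yields shadow prices y_water = 2.5, y_land = 4.
Reduced cost of oats: c₃ − yᵀa₃ = 10 − (2.5·4 + 4·2) = 10 − 18 = -8.

-8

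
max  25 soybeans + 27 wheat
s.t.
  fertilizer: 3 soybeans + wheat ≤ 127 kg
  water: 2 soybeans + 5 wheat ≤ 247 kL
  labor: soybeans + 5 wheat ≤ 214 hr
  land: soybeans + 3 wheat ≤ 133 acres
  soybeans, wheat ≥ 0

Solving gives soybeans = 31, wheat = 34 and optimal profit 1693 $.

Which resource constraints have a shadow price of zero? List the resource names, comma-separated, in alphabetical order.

labor, water

fertilizer: 127/127 (binding)
water: 232/247 (slack 15)
labor: 201/214 (slack 13)
land: 133/133 (binding)
By complementary slackness, a constraint with positive slack has shadow price 0 → labor, water.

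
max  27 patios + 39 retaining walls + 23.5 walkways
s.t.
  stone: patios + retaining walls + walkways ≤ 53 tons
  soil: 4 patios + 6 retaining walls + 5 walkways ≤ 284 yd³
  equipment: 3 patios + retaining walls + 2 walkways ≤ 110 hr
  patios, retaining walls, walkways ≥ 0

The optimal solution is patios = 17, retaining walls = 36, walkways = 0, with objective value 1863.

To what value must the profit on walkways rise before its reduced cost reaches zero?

33

Binding: stone and soil. Non-binding: equipment (23 unused).
Slack constraints have shadow price 0 (complementary slackness).
Dual feasibility on the basic columns requires 1·y_stone + 4·y_soil = 27, 1·y_stone + 6·y_soil = 39.
→ y_stone = 3 and y_soil = 6.
walkways enters the basis when its profit ≥ yᵀa₃ = 3·1 + 6·5 = 33.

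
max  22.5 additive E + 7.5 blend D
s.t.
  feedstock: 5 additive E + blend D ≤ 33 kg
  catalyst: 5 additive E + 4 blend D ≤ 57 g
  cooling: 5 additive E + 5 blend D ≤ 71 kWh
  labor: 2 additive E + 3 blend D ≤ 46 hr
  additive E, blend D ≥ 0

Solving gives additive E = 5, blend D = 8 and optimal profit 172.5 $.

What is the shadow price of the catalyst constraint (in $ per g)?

Binding: feedstock and catalyst. Non-binding: cooling (6 unused), labor (12 unused).
By complementary slackness, y = 0 for the non-binding constraints.
The binding rows give the dual system: 5·y_feedstock + 5·y_catalyst = 22.5 and 1·y_feedstock + 4·y_catalyst = 7.5.
This yields shadow prices y_feedstock = 3.5, y_catalyst = 1.
Shadow price of catalyst = 1.

1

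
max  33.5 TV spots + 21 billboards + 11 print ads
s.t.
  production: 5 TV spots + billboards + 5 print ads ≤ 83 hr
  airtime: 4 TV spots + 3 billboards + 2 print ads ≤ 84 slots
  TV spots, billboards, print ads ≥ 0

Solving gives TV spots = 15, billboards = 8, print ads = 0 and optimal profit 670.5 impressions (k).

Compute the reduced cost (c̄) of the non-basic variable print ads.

-9.5

At the optimum: production uses 83 of 83 (binding); airtime uses 84 of 84 (binding).
The binding rows give the dual system: 5·y_production + 4·y_airtime = 33.5 and 1·y_production + 3·y_airtime = 21.
Solving: y_production = 1.5, y_airtime = 6.5.
Reduced cost of print ads: c₃ − yᵀa₃ = 11 − (1.5·5 + 6.5·2) = 11 − 20.5 = -9.5.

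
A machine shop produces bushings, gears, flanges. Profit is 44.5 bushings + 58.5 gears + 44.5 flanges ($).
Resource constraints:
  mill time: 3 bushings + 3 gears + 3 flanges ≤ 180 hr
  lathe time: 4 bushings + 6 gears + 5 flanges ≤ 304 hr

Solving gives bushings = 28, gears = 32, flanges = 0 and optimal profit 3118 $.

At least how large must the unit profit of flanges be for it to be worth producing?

51.5

Check each constraint at x*: mill time 180/180 (tight); lathe time 304/304 (tight).
Dual feasibility on the basic columns requires 3·y_mill time + 4·y_lathe time = 44.5, 3·y_mill time + 6·y_lathe time = 58.5.
Solving: y_mill time = 5.5, y_lathe time = 7.
flanges enters the basis when its profit ≥ yᵀa₃ = 5.5·3 + 7·5 = 51.5.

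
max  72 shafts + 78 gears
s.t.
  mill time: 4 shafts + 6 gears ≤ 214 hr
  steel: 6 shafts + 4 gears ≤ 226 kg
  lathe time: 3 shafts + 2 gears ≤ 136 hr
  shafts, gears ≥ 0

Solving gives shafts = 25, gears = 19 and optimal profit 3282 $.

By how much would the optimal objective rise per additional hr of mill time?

9

At the optimum: mill time uses 214 of 214 (binding); steel uses 226 of 226 (binding); lathe time uses 113 of 136 (slack = 23).
Since lathe time is not tight, its dual is 0.
Dual feasibility on the basic columns requires 4·y_mill time + 6·y_steel = 72, 6·y_mill time + 4·y_steel = 78.
→ y_mill time = 9 and y_steel = 6.
Shadow price of mill time = 9.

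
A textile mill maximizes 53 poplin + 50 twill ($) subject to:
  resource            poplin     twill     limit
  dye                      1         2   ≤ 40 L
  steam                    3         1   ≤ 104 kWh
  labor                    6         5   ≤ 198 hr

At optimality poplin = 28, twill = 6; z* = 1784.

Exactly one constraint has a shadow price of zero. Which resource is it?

dye: 40/40 (binding)
steam: 90/104 (slack 14)
labor: 198/198 (binding)
By complementary slackness, a constraint with positive slack has shadow price 0 → steam.

steam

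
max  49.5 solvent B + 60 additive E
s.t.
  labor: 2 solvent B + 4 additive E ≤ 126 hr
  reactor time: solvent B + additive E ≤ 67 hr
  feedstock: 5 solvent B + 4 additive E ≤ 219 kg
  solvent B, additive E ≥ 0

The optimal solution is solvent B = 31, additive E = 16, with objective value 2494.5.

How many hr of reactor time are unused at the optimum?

reactor time used = 1·31 + 1·16 = 47; slack = 67 − 47 = 20.

20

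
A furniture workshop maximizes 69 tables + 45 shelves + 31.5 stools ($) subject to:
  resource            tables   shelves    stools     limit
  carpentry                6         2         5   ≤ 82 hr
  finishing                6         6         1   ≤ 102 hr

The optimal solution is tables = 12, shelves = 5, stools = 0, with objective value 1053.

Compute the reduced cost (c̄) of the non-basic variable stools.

-4

Both carpentry and finishing are binding at x*.
From A_Bᵀ y = c: 6·y_carpentry + 6·y_finishing = 69; 2·y_carpentry + 6·y_finishing = 45.
This yields shadow prices y_carpentry = 6, y_finishing = 5.5.
Reduced cost of stools: c₃ − yᵀa₃ = 31.5 − (6·5 + 5.5·1) = 31.5 − 35.5 = -4.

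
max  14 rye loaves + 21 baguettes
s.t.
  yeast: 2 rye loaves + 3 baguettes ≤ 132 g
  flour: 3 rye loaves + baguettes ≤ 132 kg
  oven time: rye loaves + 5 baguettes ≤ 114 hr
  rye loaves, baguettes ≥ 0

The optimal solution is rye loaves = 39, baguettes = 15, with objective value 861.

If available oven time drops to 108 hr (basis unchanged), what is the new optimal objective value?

Binding: flour and oven time. Non-binding: yeast (9 unused).
Slack constraints have shadow price 0 (complementary slackness).
Dual feasibility on the basic columns requires 3·y_flour + 1·y_oven time = 14, 1·y_flour + 5·y_oven time = 21.
→ y_flour = 3.5 and y_oven time = 3.5.
Δz = y_oven time·Δb = 3.5 × (-6) = -21, so new z* = 861 − 21 = 840.

840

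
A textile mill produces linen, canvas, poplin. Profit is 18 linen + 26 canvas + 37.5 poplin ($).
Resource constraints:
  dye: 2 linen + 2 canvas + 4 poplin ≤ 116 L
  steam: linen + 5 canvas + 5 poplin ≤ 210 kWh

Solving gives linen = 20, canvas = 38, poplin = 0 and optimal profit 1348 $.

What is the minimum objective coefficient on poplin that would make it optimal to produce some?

42

At the optimum: dye uses 116 of 116 (binding); steam uses 210 of 210 (binding).
The binding rows give the dual system: 2·y_dye + 1·y_steam = 18 and 2·y_dye + 5·y_steam = 26.
Solving: y_dye = 8, y_steam = 2.
poplin enters the basis when its profit ≥ yᵀa₃ = 8·4 + 2·5 = 42.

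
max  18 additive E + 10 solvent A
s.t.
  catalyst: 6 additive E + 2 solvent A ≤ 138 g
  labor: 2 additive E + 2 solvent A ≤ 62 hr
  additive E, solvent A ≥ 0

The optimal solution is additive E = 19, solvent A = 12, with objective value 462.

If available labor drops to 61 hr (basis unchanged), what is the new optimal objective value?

459

At the optimum: catalyst uses 138 of 138 (binding); labor uses 62 of 62 (binding).
Dual feasibility on the basic columns requires 6·y_catalyst + 2·y_labor = 18, 2·y_catalyst + 2·y_labor = 10.
This yields shadow prices y_catalyst = 2, y_labor = 3.
Δz = y_labor·Δb = 3 × (-1) = -3, so new z* = 462 − 3 = 459.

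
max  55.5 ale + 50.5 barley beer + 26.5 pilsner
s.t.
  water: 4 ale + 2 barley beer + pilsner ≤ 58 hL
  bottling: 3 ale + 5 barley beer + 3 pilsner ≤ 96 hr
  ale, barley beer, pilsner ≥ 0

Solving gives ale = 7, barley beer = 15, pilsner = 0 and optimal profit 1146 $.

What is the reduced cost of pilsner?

At the optimum: water uses 58 of 58 (binding); bottling uses 96 of 96 (binding).
The binding rows give the dual system: 4·y_water + 3·y_bottling = 55.5 and 2·y_water + 5·y_bottling = 50.5.
→ y_water = 9 and y_bottling = 6.5.
Reduced cost of pilsner: c₃ − yᵀa₃ = 26.5 − (9·1 + 6.5·3) = 26.5 − 28.5 = -2.

-2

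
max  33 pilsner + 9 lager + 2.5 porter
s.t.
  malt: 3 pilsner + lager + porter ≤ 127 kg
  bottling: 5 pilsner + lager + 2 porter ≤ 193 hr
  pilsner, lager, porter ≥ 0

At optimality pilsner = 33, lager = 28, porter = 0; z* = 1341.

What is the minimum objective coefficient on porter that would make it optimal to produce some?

At the optimum: malt uses 127 of 127 (binding); bottling uses 193 of 193 (binding).
Dual feasibility on the basic columns requires 3·y_malt + 5·y_bottling = 33, 1·y_malt + 1·y_bottling = 9.
This yields shadow prices y_malt = 6, y_bottling = 3.
porter enters the basis when its profit ≥ yᵀa₃ = 6·1 + 3·2 = 12.

12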